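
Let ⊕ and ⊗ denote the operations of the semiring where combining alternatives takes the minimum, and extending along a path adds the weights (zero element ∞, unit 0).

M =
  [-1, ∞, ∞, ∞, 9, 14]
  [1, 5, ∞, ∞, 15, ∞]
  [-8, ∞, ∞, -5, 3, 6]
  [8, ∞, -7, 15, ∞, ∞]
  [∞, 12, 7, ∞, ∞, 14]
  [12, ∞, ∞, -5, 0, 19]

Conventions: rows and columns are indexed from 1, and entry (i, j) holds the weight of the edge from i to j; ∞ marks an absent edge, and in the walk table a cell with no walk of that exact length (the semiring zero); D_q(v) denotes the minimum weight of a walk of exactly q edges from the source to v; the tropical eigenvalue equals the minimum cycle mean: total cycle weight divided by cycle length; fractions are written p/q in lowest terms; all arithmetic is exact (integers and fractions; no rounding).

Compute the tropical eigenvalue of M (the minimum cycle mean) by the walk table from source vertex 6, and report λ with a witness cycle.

q=0: [∞, ∞, ∞, ∞, ∞, 0]
q=1: [12, ∞, ∞, -5, 0, 19]
q=2: [3, 12, -12, 10, 19, 14]
q=3: [-20, 17, 3, -17, -9, -6]
q=4: [-21, 3, -24, -11, -11, -6]
q=5: [-32, 1, -18, -29, -21, -18]
q=6: [-33, -9, -36, -23, -23, -18]
Optimal cycle mean attained by: cycle 3->4->3, total (-5) + (-7), length 2.
Answer: λ = -6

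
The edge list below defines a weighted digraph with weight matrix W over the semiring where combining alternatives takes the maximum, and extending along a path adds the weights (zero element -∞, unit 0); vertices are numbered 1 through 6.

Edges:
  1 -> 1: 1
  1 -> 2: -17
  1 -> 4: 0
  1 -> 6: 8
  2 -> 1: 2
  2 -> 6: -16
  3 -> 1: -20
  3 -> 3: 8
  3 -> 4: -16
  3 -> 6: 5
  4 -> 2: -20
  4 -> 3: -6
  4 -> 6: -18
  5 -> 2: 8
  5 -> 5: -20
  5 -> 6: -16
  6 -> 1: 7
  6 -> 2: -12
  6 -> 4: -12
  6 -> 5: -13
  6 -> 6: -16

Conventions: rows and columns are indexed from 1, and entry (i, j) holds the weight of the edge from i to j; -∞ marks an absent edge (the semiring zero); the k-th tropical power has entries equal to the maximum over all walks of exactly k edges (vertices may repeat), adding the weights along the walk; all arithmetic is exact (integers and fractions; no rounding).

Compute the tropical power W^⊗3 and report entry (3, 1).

W^⊗2:
  [15, -4, -6, 1, -5, 9]
  [3, -15, -∞, 2, -29, 10]
  [12, -7, 16, -7, -8, 13]
  [-11, -30, 2, -22, -31, -1]
  [10, -12, -∞, -28, -29, -8]
  [8, -5, -18, 7, -29, 15]
W^⊗3:
  [16, 3, 2, 15, -4, 23]
  [17, -2, -4, 3, -3, 11]
  [20, 1, 24, 12, 0, 21]
  [6, -13, 10, -11, -14, 7]
  [11, -7, -34, 10, -21, 18]
  [22, 3, 1, 8, 2, 16]
Key observation: the optimum is the walk 3->3->6->1, with weight 8 + 5 + 7 = 20.
Optimal value attained by: walk 3->3->6->1.
Answer: (W^⊗3)[3][1] = 20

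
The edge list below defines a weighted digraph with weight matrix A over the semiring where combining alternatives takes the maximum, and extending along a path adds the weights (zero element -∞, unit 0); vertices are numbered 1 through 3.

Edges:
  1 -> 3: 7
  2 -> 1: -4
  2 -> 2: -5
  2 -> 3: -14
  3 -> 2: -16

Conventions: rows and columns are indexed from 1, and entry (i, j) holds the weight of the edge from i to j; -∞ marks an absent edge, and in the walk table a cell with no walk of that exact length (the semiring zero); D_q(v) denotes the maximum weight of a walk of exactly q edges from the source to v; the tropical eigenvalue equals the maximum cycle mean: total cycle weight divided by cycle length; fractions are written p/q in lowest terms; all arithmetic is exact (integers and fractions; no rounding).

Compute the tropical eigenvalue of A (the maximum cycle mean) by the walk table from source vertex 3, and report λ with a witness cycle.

q=0: [-∞, -∞, 0]
q=1: [-∞, -16, -∞]
q=2: [-20, -21, -30]
q=3: [-25, -26, -13]
Optimal cycle mean attained by: cycle 1->3->2->1, total 7 + (-16) + (-4), length 3.
Answer: λ = -13/3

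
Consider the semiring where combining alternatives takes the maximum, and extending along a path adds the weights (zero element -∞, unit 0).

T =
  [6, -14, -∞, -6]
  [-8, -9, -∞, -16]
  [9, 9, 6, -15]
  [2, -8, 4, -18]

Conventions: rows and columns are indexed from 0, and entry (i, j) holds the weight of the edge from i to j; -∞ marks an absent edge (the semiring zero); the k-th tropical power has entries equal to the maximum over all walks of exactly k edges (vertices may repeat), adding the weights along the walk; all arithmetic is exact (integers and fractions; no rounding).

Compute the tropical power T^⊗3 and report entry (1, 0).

T^⊗2:
  [12, -8, -2, 0]
  [-2, -18, -12, -14]
  [15, 15, 12, 3]
  [13, 13, 10, -4]
T^⊗3:
  [18, 7, 4, 6]
  [4, -3, -6, -8]
  [21, 21, 18, 9]
  [19, 19, 16, 7]
Key observation: the optimum is the walk 1->0->0->0, with weight (-8) + 6 + 6 = 4.
Optimal value attained by: walk 1->0->0->0.
Answer: (T^⊗3)[1][0] = 4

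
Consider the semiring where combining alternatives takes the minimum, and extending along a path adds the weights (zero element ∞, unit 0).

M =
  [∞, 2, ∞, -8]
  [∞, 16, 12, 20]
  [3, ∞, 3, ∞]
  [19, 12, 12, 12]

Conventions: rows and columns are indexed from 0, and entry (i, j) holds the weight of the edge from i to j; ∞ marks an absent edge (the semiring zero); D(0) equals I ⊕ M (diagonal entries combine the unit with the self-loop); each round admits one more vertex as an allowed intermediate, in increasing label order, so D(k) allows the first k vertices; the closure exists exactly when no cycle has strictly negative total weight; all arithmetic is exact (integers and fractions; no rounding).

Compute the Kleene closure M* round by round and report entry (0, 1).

D(0):
  [0, 2, ∞, -8]
  [∞, 0, 12, 20]
  [3, ∞, 0, ∞]
  [19, 12, 12, 0]
D(1):
  [0, 2, ∞, -8]
  [∞, 0, 12, 20]
  [3, 5, 0, -5]
  [19, 12, 12, 0]
D(2):
  [0, 2, 14, -8]
  [∞, 0, 12, 20]
  [3, 5, 0, -5]
  [19, 12, 12, 0]
D(3):
  [0, 2, 14, -8]
  [15, 0, 12, 7]
  [3, 5, 0, -5]
  [15, 12, 12, 0]
D(4):
  [0, 2, 4, -8]
  [15, 0, 12, 7]
  [3, 5, 0, -5]
  [15, 12, 12, 0]
Answer: M*[0][1] = 2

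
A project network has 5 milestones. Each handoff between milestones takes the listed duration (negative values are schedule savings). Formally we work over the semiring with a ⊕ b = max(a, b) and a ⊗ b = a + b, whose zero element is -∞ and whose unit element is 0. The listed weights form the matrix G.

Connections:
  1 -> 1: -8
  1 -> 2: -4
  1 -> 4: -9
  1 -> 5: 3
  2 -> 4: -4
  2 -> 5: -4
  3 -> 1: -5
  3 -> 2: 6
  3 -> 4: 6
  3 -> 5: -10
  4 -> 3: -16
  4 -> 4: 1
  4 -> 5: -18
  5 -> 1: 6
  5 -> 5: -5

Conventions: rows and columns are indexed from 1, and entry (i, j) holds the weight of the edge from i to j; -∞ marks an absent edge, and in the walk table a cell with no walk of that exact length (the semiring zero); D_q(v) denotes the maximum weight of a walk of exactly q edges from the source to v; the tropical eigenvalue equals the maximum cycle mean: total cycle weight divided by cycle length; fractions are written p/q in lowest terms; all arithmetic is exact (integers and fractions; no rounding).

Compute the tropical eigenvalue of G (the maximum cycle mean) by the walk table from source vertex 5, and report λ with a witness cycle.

q=0: [-∞, -∞, -∞, -∞, 0]
q=1: [6, -∞, -∞, -∞, -5]
q=2: [1, 2, -∞, -3, 9]
q=3: [15, -3, -19, -2, 4]
q=4: [10, 11, -18, 6, 18]
q=5: [24, 6, -10, 7, 13]
Optimal cycle mean attained by: cycle 1->5->1, total 3 + 6, length 2.
Answer: λ = 9/2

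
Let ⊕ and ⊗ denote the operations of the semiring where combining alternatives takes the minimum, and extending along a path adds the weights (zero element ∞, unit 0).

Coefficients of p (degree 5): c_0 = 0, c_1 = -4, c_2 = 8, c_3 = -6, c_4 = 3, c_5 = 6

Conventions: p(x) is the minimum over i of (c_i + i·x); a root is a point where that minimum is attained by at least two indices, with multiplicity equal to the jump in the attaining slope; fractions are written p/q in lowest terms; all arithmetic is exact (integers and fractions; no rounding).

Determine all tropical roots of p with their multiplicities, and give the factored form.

hull edge (i=0, c=0) to (i=1, c=-4): slope -4, span 1
hull edge (i=1, c=-4) to (i=3, c=-6): slope -1, span 2
hull edge (i=3, c=-6) to (i=5, c=6): slope 6, span 2
Factored form: p(x) = 6 ⊗ (x ⊕ (-6)) ⊗ (x ⊕ (-6)) ⊗ (x ⊕ 1) ⊗ (x ⊕ 1) ⊗ (x ⊕ 4)
Answer: roots = -6 (mult 2), 1 (mult 2), 4 (mult 1)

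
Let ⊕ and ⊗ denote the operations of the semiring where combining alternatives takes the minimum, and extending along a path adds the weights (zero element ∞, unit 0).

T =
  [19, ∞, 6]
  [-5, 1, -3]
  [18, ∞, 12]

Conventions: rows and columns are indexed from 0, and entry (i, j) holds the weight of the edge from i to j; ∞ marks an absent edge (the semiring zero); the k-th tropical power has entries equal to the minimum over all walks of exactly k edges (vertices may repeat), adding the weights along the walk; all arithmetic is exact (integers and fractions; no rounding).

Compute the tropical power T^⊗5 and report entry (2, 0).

T^⊗2:
  [24, ∞, 18]
  [-4, 2, -2]
  [30, ∞, 24]
T^⊗3:
  [36, ∞, 30]
  [-3, 3, -1]
  [42, ∞, 36]
T^⊗4:
  [48, ∞, 42]
  [-2, 4, 0]
  [54, ∞, 48]
T^⊗5:
  [60, ∞, 54]
  [-1, 5, 1]
  [66, ∞, 60]
Key observation: the optimum is the walk 2->0->2->0->2->0, with weight 18 + 6 + 18 + 6 + 18 = 66.
Optimal value attained by: walk 2->0->2->0->2->0.
Answer: (T^⊗5)[2][0] = 66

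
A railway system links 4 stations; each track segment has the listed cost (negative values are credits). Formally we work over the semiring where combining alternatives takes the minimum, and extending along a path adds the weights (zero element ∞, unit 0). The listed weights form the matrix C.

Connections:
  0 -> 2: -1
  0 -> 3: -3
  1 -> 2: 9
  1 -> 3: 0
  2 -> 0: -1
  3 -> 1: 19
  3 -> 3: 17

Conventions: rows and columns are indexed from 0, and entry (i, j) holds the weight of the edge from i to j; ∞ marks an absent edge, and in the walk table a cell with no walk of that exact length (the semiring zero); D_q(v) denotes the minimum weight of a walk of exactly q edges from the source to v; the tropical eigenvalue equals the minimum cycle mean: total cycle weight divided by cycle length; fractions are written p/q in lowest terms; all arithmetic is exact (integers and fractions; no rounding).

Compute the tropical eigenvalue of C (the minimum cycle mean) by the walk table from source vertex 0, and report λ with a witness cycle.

q=0: [0, ∞, ∞, ∞]
q=1: [∞, ∞, -1, -3]
q=2: [-2, 16, ∞, 14]
q=3: [∞, 33, -3, -5]
q=4: [-4, 14, 42, 12]
Optimal cycle mean attained by: cycle 0->2->0, total (-1) + (-1), length 2.
Answer: λ = -1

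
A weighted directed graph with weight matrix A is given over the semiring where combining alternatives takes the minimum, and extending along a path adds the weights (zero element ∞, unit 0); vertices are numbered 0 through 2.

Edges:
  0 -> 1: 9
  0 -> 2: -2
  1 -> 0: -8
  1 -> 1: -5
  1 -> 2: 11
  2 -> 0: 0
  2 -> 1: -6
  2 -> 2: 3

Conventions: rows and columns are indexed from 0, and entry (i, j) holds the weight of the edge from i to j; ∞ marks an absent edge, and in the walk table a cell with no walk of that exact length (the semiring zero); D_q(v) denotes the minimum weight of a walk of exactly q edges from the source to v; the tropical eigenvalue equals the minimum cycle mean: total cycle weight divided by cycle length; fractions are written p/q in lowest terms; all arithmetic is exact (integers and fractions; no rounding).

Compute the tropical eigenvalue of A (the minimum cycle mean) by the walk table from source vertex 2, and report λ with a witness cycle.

q=0: [∞, ∞, 0]
q=1: [0, -6, 3]
q=2: [-14, -11, -2]
q=3: [-19, -16, -16]
Optimal cycle mean attained by: cycle 0->2->1->0, total (-2) + (-6) + (-8), length 3.
Answer: λ = -16/3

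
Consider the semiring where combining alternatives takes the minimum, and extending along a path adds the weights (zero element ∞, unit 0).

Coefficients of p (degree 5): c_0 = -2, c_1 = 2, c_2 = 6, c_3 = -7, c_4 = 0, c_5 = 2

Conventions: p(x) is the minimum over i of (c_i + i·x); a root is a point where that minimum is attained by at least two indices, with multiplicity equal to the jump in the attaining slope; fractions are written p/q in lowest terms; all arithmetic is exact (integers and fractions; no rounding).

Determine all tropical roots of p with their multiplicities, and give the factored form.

hull edge (i=0, c=-2) to (i=3, c=-7): slope -5/3, span 3
hull edge (i=3, c=-7) to (i=5, c=2): slope 9/2, span 2
Factored form: p(x) = 2 ⊗ (x ⊕ (-9/2)) ⊗ (x ⊕ (-9/2)) ⊗ (x ⊕ 5/3) ⊗ (x ⊕ 5/3) ⊗ (x ⊕ 5/3)
Answer: roots = -9/2 (mult 2), 5/3 (mult 3)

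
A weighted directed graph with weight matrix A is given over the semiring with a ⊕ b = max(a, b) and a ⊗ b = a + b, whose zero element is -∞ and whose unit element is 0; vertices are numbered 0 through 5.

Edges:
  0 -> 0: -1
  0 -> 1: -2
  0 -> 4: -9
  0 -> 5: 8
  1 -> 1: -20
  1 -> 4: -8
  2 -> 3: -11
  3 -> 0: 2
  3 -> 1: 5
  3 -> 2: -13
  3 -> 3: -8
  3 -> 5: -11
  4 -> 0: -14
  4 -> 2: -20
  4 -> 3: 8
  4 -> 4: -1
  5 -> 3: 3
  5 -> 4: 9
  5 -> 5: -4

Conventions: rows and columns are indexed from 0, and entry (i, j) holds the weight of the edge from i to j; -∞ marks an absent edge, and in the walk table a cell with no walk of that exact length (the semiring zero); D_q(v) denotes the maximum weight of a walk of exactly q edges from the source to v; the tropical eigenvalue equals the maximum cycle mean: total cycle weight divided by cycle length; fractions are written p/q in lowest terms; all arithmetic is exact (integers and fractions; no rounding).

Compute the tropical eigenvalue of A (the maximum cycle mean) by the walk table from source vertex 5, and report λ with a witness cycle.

q=0: [-∞, -∞, -∞, -∞, -∞, 0]
q=1: [-∞, -∞, -∞, 3, 9, -4]
q=2: [5, 8, -10, 17, 8, -8]
q=3: [19, 22, 4, 16, 7, 13]
q=4: [18, 21, 3, 16, 22, 27]
q=5: [18, 21, 3, 30, 36, 26]
q=6: [32, 35, 17, 44, 35, 26]
Optimal cycle mean attained by: cycle 0->5->4->3->0, total 8 + 9 + 8 + 2, length 4.
Answer: λ = 27/4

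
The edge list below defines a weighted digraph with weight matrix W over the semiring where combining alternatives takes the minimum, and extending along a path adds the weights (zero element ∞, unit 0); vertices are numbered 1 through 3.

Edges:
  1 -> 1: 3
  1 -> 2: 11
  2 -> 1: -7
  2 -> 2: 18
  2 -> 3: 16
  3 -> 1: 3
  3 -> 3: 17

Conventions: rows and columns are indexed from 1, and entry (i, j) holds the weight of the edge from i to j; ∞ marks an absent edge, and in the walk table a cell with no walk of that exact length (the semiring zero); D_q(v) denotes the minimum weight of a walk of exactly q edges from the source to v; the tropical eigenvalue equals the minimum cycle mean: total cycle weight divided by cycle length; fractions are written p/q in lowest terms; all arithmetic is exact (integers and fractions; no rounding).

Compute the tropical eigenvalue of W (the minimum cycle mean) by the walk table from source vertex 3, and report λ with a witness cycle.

q=0: [∞, ∞, 0]
q=1: [3, ∞, 17]
q=2: [6, 14, 34]
q=3: [7, 17, 30]
Optimal cycle mean attained by: cycle 1->2->1, total 11 + (-7), length 2.
Answer: λ = 2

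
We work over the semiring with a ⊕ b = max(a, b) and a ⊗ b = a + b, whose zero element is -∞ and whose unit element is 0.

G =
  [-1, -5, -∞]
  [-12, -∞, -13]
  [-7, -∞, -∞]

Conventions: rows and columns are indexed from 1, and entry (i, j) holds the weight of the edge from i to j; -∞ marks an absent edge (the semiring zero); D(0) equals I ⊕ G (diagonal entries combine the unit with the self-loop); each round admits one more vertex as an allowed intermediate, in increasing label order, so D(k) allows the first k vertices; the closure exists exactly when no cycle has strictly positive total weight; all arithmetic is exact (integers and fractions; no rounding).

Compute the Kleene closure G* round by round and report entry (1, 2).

D(0):
  [0, -5, -∞]
  [-12, 0, -13]
  [-7, -∞, 0]
D(1):
  [0, -5, -∞]
  [-12, 0, -13]
  [-7, -12, 0]
D(2):
  [0, -5, -18]
  [-12, 0, -13]
  [-7, -12, 0]
D(3):
  [0, -5, -18]
  [-12, 0, -13]
  [-7, -12, 0]
Answer: G*[1][2] = -5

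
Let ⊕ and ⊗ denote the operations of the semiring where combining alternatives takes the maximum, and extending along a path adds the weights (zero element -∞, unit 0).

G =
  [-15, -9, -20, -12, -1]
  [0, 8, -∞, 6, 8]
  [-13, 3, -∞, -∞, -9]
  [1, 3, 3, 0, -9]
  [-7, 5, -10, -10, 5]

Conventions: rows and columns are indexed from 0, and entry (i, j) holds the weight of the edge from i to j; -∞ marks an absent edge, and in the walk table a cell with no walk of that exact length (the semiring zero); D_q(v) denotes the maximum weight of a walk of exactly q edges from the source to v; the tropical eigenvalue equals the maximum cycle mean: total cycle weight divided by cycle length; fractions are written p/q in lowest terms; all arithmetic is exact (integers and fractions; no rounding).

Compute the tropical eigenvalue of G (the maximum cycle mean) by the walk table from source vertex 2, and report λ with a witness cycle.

q=0: [-∞, -∞, 0, -∞, -∞]
q=1: [-13, 3, -∞, -∞, -9]
q=2: [3, 11, -19, 9, 11]
q=3: [11, 19, 12, 17, 19]
q=4: [19, 27, 20, 25, 27]
q=5: [27, 35, 28, 33, 35]
Optimal cycle mean attained by: cycle 1->1, total 8, length 1.
Answer: λ = 8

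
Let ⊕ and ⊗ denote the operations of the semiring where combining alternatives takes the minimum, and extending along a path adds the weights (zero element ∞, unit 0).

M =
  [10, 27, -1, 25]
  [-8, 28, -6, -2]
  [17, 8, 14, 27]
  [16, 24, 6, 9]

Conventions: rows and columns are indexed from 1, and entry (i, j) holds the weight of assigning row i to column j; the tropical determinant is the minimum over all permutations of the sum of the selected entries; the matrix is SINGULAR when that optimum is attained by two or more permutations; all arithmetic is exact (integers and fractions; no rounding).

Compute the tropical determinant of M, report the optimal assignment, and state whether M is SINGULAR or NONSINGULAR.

σ = (1, 2, 3, 4): 10 + 28 + 14 + 9 = 61
σ = (1, 2, 4, 3): 10 + 28 + 27 + 6 = 71
σ = (1, 3, 2, 4): 10 + (-6) + 8 + 9 = 21
σ = (1, 3, 4, 2): 10 + (-6) + 27 + 24 = 55
σ = (1, 4, 2, 3): 10 + (-2) + 8 + 6 = 22
σ = (1, 4, 3, 2): 10 + (-2) + 14 + 24 = 46
σ = (2, 1, 3, 4): 27 + (-8) + 14 + 9 = 42
σ = (2, 1, 4, 3): 27 + (-8) + 27 + 6 = 52
σ = (2, 3, 1, 4): 27 + (-6) + 17 + 9 = 47
σ = (2, 3, 4, 1): 27 + (-6) + 27 + 16 = 64
σ = (2, 4, 1, 3): 27 + (-2) + 17 + 6 = 48
σ = (2, 4, 3, 1): 27 + (-2) + 14 + 16 = 55
σ = (3, 1, 2, 4): (-1) + (-8) + 8 + 9 = 8
σ = (3, 1, 4, 2): (-1) + (-8) + 27 + 24 = 42
σ = (3, 2, 1, 4): (-1) + 28 + 17 + 9 = 53
σ = (3, 2, 4, 1): (-1) + 28 + 27 + 16 = 70
σ = (3, 4, 1, 2): (-1) + (-2) + 17 + 24 = 38
σ = (3, 4, 2, 1): (-1) + (-2) + 8 + 16 = 21
σ = (4, 1, 2, 3): 25 + (-8) + 8 + 6 = 31
σ = (4, 1, 3, 2): 25 + (-8) + 14 + 24 = 55
σ = (4, 2, 1, 3): 25 + 28 + 17 + 6 = 76
σ = (4, 2, 3, 1): 25 + 28 + 14 + 16 = 83
σ = (4, 3, 1, 2): 25 + (-6) + 17 + 24 = 60
σ = (4, 3, 2, 1): 25 + (-6) + 8 + 16 = 43
Optimal value attained by: σ = (3, 1, 2, 4).
Answer: det⊕(M) = 8; verdict: NONSINGULAR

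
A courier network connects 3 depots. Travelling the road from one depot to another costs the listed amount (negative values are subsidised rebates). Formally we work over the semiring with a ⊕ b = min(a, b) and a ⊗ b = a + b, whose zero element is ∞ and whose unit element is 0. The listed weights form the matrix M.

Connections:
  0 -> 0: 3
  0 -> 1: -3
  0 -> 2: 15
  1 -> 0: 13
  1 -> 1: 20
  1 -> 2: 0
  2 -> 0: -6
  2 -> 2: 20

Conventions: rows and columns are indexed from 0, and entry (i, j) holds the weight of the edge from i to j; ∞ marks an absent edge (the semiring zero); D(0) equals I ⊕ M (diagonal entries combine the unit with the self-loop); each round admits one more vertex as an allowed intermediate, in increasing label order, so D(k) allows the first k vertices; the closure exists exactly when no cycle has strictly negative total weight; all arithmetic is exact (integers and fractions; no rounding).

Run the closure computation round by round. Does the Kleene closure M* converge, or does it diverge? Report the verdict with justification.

D(0):
  [0, -3, 15]
  [13, 0, 0]
  [-6, ∞, 0]
D(1):
  [0, -3, 15]
  [13, 0, 0]
  [-6, -9, 0]
Detection: at round 2, diagonal entry (2, 2) turns strictly negative.
Key observation: the cycle 2->0->1->2 has total weight (-6) + (-3) + 0, which is strictly negative.
Answer: DIVERGES — negative cycle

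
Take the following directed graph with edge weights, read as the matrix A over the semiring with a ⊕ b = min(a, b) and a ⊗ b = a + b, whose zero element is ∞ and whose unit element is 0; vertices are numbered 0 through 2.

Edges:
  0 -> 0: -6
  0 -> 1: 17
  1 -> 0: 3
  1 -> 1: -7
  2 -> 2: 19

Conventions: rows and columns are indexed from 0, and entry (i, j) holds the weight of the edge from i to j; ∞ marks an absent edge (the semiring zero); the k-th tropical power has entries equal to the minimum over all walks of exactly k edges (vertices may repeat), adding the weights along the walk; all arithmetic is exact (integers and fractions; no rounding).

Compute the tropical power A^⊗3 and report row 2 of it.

A^⊗2:
  [-12, 10, ∞]
  [-4, -14, ∞]
  [∞, ∞, 38]
A^⊗3:
  [-18, 3, ∞]
  [-11, -21, ∞]
  [∞, ∞, 57]
Answer: row 2 of A^⊗3 = [∞, ∞, 57]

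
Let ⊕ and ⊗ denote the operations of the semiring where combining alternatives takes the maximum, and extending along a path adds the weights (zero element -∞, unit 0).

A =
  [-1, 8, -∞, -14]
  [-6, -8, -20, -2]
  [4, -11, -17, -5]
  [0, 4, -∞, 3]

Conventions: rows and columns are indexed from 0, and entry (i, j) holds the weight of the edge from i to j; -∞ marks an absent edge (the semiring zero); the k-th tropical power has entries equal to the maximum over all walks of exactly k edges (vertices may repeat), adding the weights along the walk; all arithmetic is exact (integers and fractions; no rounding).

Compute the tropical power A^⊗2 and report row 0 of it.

A^⊗2:
  [2, 7, -12, 6]
  [-2, 2, -28, 1]
  [3, 12, -31, -2]
  [3, 8, -16, 6]
Answer: row 0 of A^⊗2 = [2, 7, -12, 6]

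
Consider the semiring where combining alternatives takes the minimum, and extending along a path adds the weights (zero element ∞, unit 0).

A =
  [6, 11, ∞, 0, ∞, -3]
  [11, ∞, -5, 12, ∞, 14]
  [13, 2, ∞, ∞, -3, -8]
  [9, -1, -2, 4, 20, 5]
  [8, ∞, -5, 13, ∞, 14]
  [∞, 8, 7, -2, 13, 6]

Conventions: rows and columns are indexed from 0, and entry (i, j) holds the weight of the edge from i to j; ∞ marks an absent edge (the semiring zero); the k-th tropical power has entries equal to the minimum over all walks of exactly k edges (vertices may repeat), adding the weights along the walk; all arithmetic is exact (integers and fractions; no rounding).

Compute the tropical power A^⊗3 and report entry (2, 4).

A^⊗2:
  [9, -1, -2, -5, 10, 3]
  [8, -3, 10, 11, -8, -13]
  [5, 0, -8, -10, 5, -2]
  [10, 0, -6, 3, -5, -10]
  [8, -3, 11, 8, -8, -13]
  [7, -3, -4, 2, 4, -1]
A^⊗3:
  [4, -6, -7, -1, -5, -10]
  [0, -5, -13, -15, 0, -7]
  [-1, -11, -12, -6, -11, -16]
  [3, -4, -10, -12, -9, -14]
  [0, -5, -13, -15, 0, -7]
  [8, -2, -8, -3, -7, -12]
Key observation: the optimum is the walk 2->4->2->4, with weight (-3) + (-5) + (-3) = -11.
Optimal value attained by: walk 2->4->2->4.
Answer: (A^⊗3)[2][4] = -11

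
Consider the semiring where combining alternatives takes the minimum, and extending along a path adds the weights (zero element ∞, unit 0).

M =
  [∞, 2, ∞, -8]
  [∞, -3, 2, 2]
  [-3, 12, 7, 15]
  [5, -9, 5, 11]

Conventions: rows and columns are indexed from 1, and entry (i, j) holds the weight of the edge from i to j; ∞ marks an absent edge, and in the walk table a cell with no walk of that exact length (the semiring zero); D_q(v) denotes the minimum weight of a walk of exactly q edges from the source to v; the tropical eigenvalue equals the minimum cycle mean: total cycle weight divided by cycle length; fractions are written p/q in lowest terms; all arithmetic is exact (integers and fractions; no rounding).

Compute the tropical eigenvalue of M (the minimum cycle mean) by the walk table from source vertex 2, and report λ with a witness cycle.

q=0: [∞, 0, ∞, ∞]
q=1: [∞, -3, 2, 2]
q=2: [-1, -7, -1, -1]
q=3: [-4, -10, -5, -9]
q=4: [-8, -18, -8, -12]
Optimal cycle mean attained by: cycle 1->4->2->3->1, total (-8) + (-9) + 2 + (-3), length 4.
Answer: λ = -9/2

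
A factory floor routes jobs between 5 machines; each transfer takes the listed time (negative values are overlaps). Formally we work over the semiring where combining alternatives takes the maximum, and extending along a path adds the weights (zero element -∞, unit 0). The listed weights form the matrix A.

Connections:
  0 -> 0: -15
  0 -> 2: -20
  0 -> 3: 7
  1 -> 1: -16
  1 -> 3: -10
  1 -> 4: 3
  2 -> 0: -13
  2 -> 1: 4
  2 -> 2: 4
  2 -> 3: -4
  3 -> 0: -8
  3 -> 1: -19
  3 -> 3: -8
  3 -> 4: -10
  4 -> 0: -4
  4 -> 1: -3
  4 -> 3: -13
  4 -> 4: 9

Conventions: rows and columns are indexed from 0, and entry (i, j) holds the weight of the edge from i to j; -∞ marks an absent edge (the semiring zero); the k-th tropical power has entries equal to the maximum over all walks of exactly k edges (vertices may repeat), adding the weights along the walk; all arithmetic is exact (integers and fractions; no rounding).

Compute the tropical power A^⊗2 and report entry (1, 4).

A^⊗2:
  [-1, -12, -16, -1, -3]
  [-1, 0, -∞, -10, 12]
  [-9, 8, 8, 0, 7]
  [-14, -13, -28, -1, -1]
  [5, 6, -24, 3, 18]
Key observation: the optimum is the walk 1->4->4, with weight 3 + 9 = 12.
Optimal value attained by: walk 1->4->4.
Answer: (A^⊗2)[1][4] = 12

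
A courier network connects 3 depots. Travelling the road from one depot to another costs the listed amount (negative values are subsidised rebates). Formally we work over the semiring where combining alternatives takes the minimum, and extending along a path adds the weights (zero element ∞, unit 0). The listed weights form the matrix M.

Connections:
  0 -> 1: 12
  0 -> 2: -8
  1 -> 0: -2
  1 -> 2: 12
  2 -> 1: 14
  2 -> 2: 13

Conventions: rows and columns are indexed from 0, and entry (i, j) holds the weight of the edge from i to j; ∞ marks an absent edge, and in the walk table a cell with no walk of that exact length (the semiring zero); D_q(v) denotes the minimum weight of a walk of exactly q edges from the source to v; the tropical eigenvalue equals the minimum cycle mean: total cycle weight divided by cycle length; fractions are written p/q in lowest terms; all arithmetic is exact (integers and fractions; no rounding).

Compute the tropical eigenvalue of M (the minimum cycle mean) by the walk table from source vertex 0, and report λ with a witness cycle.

q=0: [0, ∞, ∞]
q=1: [∞, 12, -8]
q=2: [10, 6, 5]
q=3: [4, 19, 2]
Optimal cycle mean attained by: cycle 0->2->1->0, total (-8) + 14 + (-2), length 3.
Answer: λ = 4/3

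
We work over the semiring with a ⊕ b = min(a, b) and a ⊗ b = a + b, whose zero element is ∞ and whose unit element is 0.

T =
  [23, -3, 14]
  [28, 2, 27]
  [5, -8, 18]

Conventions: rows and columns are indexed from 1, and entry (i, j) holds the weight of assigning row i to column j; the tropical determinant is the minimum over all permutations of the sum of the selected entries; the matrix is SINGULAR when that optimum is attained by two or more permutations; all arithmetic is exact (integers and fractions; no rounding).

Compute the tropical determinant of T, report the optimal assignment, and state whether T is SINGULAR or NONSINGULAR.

σ = (1, 2, 3): 23 + 2 + 18 = 43
σ = (1, 3, 2): 23 + 27 + (-8) = 42
σ = (2, 1, 3): (-3) + 28 + 18 = 43
σ = (2, 3, 1): (-3) + 27 + 5 = 29
σ = (3, 1, 2): 14 + 28 + (-8) = 34
σ = (3, 2, 1): 14 + 2 + 5 = 21
Optimal value attained by: σ = (3, 2, 1).
Answer: det⊕(T) = 21; verdict: NONSINGULAR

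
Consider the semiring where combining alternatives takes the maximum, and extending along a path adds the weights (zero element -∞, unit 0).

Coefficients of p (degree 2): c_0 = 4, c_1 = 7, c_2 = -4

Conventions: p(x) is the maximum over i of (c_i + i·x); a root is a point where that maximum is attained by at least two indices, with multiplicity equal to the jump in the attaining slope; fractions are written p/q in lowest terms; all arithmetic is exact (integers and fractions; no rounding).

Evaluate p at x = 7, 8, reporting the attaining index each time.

p(7) = max(4+0·7=4, 7+1·7=14, -4+2·7=10) = 14 (attained by i=1)
p(8) = max(4+0·8=4, 7+1·8=15, -4+2·8=12) = 15 (attained by i=1)
Answer: p(7) = 14; p(8) = 15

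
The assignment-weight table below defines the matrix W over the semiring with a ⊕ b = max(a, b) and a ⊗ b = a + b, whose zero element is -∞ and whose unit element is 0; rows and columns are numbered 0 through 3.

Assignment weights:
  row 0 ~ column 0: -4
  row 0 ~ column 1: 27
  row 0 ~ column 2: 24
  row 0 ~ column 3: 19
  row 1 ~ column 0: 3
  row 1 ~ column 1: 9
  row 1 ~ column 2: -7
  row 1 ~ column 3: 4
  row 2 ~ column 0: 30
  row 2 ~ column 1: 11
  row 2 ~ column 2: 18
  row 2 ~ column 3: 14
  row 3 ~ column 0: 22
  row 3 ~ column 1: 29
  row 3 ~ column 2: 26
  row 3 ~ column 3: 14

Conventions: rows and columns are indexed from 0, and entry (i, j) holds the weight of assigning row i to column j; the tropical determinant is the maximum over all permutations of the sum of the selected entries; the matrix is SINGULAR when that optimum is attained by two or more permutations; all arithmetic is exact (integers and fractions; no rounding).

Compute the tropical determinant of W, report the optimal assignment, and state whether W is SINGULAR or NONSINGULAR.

σ = (0, 1, 2, 3): (-4) + 9 + 18 + 14 = 37
σ = (0, 1, 3, 2): (-4) + 9 + 14 + 26 = 45
σ = (0, 2, 1, 3): (-4) + (-7) + 11 + 14 = 14
σ = (0, 2, 3, 1): (-4) + (-7) + 14 + 29 = 32
σ = (0, 3, 1, 2): (-4) + 4 + 11 + 26 = 37
σ = (0, 3, 2, 1): (-4) + 4 + 18 + 29 = 47
σ = (1, 0, 2, 3): 27 + 3 + 18 + 14 = 62
σ = (1, 0, 3, 2): 27 + 3 + 14 + 26 = 70
σ = (1, 2, 0, 3): 27 + (-7) + 30 + 14 = 64
σ = (1, 2, 3, 0): 27 + (-7) + 14 + 22 = 56
σ = (1, 3, 0, 2): 27 + 4 + 30 + 26 = 87
σ = (1, 3, 2, 0): 27 + 4 + 18 + 22 = 71
σ = (2, 0, 1, 3): 24 + 3 + 11 + 14 = 52
σ = (2, 0, 3, 1): 24 + 3 + 14 + 29 = 70
σ = (2, 1, 0, 3): 24 + 9 + 30 + 14 = 77
σ = (2, 1, 3, 0): 24 + 9 + 14 + 22 = 69
σ = (2, 3, 0, 1): 24 + 4 + 30 + 29 = 87
σ = (2, 3, 1, 0): 24 + 4 + 11 + 22 = 61
σ = (3, 0, 1, 2): 19 + 3 + 11 + 26 = 59
σ = (3, 0, 2, 1): 19 + 3 + 18 + 29 = 69
σ = (3, 1, 0, 2): 19 + 9 + 30 + 26 = 84
σ = (3, 1, 2, 0): 19 + 9 + 18 + 22 = 68
σ = (3, 2, 0, 1): 19 + (-7) + 30 + 29 = 71
σ = (3, 2, 1, 0): 19 + (-7) + 11 + 22 = 45
Optimal value attained by: σ = (1, 3, 0, 2).
Answer: det⊕(W) = 87; verdict: SINGULAR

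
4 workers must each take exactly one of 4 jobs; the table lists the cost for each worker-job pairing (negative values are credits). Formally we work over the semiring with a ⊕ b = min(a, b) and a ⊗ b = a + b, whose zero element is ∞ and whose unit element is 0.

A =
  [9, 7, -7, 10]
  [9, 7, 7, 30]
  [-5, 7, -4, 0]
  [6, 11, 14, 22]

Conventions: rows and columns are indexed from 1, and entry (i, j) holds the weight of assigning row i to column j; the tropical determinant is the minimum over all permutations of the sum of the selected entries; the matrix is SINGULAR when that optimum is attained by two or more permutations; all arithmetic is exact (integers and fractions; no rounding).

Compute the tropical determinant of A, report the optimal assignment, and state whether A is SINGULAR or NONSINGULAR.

σ = (1, 2, 3, 4): 9 + 7 + (-4) + 22 = 34
σ = (1, 2, 4, 3): 9 + 7 + 0 + 14 = 30
σ = (1, 3, 2, 4): 9 + 7 + 7 + 22 = 45
σ = (1, 3, 4, 2): 9 + 7 + 0 + 11 = 27
σ = (1, 4, 2, 3): 9 + 30 + 7 + 14 = 60
σ = (1, 4, 3, 2): 9 + 30 + (-4) + 11 = 46
σ = (2, 1, 3, 4): 7 + 9 + (-4) + 22 = 34
σ = (2, 1, 4, 3): 7 + 9 + 0 + 14 = 30
σ = (2, 3, 1, 4): 7 + 7 + (-5) + 22 = 31
σ = (2, 3, 4, 1): 7 + 7 + 0 + 6 = 20
σ = (2, 4, 1, 3): 7 + 30 + (-5) + 14 = 46
σ = (2, 4, 3, 1): 7 + 30 + (-4) + 6 = 39
σ = (3, 1, 2, 4): (-7) + 9 + 7 + 22 = 31
σ = (3, 1, 4, 2): (-7) + 9 + 0 + 11 = 13
σ = (3, 2, 1, 4): (-7) + 7 + (-5) + 22 = 17
σ = (3, 2, 4, 1): (-7) + 7 + 0 + 6 = 6
σ = (3, 4, 1, 2): (-7) + 30 + (-5) + 11 = 29
σ = (3, 4, 2, 1): (-7) + 30 + 7 + 6 = 36
σ = (4, 1, 2, 3): 10 + 9 + 7 + 14 = 40
σ = (4, 1, 3, 2): 10 + 9 + (-4) + 11 = 26
σ = (4, 2, 1, 3): 10 + 7 + (-5) + 14 = 26
σ = (4, 2, 3, 1): 10 + 7 + (-4) + 6 = 19
σ = (4, 3, 1, 2): 10 + 7 + (-5) + 11 = 23
σ = (4, 3, 2, 1): 10 + 7 + 7 + 6 = 30
Optimal value attained by: σ = (3, 2, 4, 1).
Answer: det⊕(A) = 6; verdict: NONSINGULAR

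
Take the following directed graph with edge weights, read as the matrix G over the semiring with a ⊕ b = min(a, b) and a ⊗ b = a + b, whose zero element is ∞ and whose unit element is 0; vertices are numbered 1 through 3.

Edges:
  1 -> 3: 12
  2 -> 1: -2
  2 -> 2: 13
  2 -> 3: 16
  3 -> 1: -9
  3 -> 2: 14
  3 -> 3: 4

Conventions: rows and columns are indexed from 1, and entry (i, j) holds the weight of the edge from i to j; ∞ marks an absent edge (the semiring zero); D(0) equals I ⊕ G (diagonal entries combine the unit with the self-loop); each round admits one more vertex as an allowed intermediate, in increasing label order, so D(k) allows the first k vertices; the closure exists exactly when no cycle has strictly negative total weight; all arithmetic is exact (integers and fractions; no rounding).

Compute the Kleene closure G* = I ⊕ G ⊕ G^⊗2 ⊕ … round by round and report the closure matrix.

D(0):
  [0, ∞, 12]
  [-2, 0, 16]
  [-9, 14, 0]
D(1):
  [0, ∞, 12]
  [-2, 0, 10]
  [-9, 14, 0]
D(2):
  [0, ∞, 12]
  [-2, 0, 10]
  [-9, 14, 0]
D(3):
  [0, 26, 12]
  [-2, 0, 10]
  [-9, 14, 0]
Answer: G* = [[0, 26, 12], [-2, 0, 10], [-9, 14, 0]]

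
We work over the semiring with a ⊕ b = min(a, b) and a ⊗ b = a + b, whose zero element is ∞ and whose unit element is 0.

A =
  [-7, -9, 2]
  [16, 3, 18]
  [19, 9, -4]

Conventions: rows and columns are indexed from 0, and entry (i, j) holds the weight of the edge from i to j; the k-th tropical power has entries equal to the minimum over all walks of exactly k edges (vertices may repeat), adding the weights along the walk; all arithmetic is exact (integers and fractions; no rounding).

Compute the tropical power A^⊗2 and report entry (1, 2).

A^⊗2:
  [-14, -16, -5]
  [9, 6, 14]
  [12, 5, -8]
Key observation: the optimum is the walk 1->2->2, with weight 18 + (-4) = 14.
Optimal value attained by: walk 1->2->2.
Answer: (A^⊗2)[1][2] = 14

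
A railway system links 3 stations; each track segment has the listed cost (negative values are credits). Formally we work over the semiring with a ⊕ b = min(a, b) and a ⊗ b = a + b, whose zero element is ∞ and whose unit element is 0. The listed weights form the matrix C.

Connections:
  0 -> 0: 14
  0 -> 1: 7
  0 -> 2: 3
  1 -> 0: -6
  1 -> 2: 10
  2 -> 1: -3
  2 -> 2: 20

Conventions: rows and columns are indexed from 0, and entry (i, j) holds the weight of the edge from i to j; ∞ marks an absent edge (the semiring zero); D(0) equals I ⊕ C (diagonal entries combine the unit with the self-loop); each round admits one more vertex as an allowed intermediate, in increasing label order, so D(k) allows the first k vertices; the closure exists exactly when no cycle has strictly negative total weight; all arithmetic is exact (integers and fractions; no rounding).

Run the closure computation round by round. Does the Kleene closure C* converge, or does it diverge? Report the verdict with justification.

D(0):
  [0, 7, 3]
  [-6, 0, 10]
  [∞, -3, 0]
D(1):
  [0, 7, 3]
  [-6, 0, -3]
  [∞, -3, 0]
Detection: at round 2, diagonal entry (2, 2) turns strictly negative.
Key observation: the cycle 2->1->0->2 has total weight (-3) + (-6) + 3, which is strictly negative.
Answer: DIVERGES — negative cycle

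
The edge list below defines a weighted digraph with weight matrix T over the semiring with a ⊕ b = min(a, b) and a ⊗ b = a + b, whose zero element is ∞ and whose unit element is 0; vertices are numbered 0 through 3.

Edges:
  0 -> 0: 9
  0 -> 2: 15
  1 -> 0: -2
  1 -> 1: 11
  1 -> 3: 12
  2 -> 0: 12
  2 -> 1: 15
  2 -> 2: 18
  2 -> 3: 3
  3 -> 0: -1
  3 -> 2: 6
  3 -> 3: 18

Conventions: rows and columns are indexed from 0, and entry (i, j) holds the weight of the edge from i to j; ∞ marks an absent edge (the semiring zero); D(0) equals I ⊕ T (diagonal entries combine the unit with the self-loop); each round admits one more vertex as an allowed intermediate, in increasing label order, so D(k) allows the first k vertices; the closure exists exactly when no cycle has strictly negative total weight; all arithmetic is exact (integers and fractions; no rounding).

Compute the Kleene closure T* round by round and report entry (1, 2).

D(0):
  [0, ∞, 15, ∞]
  [-2, 0, ∞, 12]
  [12, 15, 0, 3]
  [-1, ∞, 6, 0]
D(1):
  [0, ∞, 15, ∞]
  [-2, 0, 13, 12]
  [12, 15, 0, 3]
  [-1, ∞, 6, 0]
D(2):
  [0, ∞, 15, ∞]
  [-2, 0, 13, 12]
  [12, 15, 0, 3]
  [-1, ∞, 6, 0]
D(3):
  [0, 30, 15, 18]
  [-2, 0, 13, 12]
  [12, 15, 0, 3]
  [-1, 21, 6, 0]
D(4):
  [0, 30, 15, 18]
  [-2, 0, 13, 12]
  [2, 15, 0, 3]
  [-1, 21, 6, 0]
Answer: T*[1][2] = 13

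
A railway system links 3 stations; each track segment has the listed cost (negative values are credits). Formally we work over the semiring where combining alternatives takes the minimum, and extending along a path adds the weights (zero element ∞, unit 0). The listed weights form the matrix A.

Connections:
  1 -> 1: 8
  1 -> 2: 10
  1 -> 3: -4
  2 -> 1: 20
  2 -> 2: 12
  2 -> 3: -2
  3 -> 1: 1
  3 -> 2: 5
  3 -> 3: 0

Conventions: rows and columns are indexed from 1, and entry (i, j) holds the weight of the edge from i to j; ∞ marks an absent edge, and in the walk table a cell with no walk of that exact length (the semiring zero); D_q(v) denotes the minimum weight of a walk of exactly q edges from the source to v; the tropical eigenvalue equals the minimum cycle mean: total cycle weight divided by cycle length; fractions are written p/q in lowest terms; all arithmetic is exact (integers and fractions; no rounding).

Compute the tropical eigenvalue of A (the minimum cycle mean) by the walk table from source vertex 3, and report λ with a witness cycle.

q=0: [∞, ∞, 0]
q=1: [1, 5, 0]
q=2: [1, 5, -3]
q=3: [-2, 2, -3]
Optimal cycle mean attained by: cycle 1->3->1, total (-4) + 1, length 2.
Answer: λ = -3/2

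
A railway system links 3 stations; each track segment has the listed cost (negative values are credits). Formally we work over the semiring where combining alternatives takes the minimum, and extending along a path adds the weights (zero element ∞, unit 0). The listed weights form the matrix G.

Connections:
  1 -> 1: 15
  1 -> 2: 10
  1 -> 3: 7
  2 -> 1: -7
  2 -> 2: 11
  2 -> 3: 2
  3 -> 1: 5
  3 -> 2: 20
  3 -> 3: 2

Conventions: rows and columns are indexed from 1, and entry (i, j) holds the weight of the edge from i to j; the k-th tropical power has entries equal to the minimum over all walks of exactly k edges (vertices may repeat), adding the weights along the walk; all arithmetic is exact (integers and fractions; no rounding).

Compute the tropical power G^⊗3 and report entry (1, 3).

G^⊗2:
  [3, 21, 9]
  [4, 3, 0]
  [7, 15, 4]
G^⊗3:
  [14, 13, 10]
  [-4, 14, 2]
  [8, 17, 6]
Key observation: the optimum is the walk 1->2->1->3, with weight 10 + (-7) + 7 = 10.
Optimal value attained by: walk 1->2->1->3.
Answer: (G^⊗3)[1][3] = 10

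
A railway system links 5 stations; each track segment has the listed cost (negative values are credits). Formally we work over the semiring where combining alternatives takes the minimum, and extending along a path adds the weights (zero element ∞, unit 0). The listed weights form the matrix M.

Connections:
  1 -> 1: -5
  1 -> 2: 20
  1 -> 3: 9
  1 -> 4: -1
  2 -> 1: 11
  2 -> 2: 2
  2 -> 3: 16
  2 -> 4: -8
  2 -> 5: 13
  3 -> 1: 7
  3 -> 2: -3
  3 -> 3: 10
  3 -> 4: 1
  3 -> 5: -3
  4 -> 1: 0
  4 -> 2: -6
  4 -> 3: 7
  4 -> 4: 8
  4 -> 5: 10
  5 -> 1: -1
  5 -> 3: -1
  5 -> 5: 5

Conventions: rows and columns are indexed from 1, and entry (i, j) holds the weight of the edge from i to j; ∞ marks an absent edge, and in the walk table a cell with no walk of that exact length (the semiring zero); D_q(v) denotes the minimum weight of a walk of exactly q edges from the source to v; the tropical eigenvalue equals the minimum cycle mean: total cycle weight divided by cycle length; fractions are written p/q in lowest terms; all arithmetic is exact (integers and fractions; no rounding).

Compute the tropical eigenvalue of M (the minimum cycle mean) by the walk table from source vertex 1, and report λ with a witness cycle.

q=0: [0, ∞, ∞, ∞, ∞]
q=1: [-5, 20, 9, -1, ∞]
q=2: [-10, -7, 4, -6, 6]
q=3: [-15, -12, -1, -15, 1]
q=4: [-20, -21, -8, -20, -5]
q=5: [-25, -26, -13, -29, -11]
Optimal cycle mean attained by: cycle 2->4->2, total (-8) + (-6), length 2.
Answer: λ = -7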